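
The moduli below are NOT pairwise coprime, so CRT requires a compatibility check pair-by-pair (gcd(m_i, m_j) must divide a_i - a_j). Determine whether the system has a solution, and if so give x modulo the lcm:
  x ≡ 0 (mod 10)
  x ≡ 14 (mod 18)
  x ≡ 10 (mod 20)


Moduli 10, 18, 20 are not pairwise coprime, so CRT works modulo lcm(m_i) when all pairwise compatibility conditions hold.
Pairwise compatibility: gcd(m_i, m_j) must divide a_i - a_j for every pair.
Merge one congruence at a time:
  Start: x ≡ 0 (mod 10).
  Combine with x ≡ 14 (mod 18): gcd(10, 18) = 2; 14 - 0 = 14, which IS divisible by 2, so compatible.
    Write x = 0 + 10·t and substitute into x ≡ 14 (mod 18): 10·t ≡ 14 − 0 = 14 (mod 18).
    Divide the congruence (and modulus) by g = 2: 5·t ≡ 7 (mod 9).
    The inverse of 5 mod 9 is 2 (since 5·2 = 10 = 1·9 + 1), so t ≡ 2·7 = 14 ≡ 5 (mod 9).
    Then x = 0 + 10·5 = 50, valid modulo lcm(10, 18) = 90: x ≡ 50 (mod 90).
  Combine with x ≡ 10 (mod 20): gcd(90, 20) = 10; 10 - 50 = -40, which IS divisible by 10, so compatible.
    Write x = 50 + 90·t and substitute into x ≡ 10 (mod 20): 90·t ≡ 10 − 50 = -40 (mod 20).
    Divide the congruence (and modulus) by g = 10: 9·t ≡ -4 (mod 2).
    Reduce coefficients mod 2: 1·t ≡ 0 (mod 2).
    So t ≡ 0 (mod 2).
    Then x = 50 + 90·0 = 50, valid modulo lcm(90, 20) = 180: x ≡ 50 (mod 180).
Verify: 50 mod 10 = 0, 50 mod 18 = 14, 50 mod 20 = 10.

x ≡ 50 (mod 180).


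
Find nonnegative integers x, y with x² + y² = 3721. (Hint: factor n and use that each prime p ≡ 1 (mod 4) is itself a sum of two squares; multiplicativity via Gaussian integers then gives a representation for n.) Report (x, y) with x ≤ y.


Step 1: Factor n = 3721 = 61^2.
Step 2: Check the mod-4 condition on each prime factor: 61 ≡ 1 (mod 4), exponent 2.
All primes ≡ 3 (mod 4) appear to even exponent (or don't appear), so by the two-squares theorem n IS expressible as a sum of two squares.
Step 3: Build a representation. Here n = 61 · 61 is a product of primes ≡ 1 (mod 4). Each prime p ≡ 1 (mod 4) is itself a sum of two squares; find a² by testing p − a² for a perfect square:
  61: 61 − 1² = 60, 61 − 2² = 57, 61 − 3² = 52, 61 − 4² = 45, 61 − 5² = 36 = 6² ⇒ 61 = 5² + 6².
  Combine using the Brahmagupta–Fibonacci identity (a² + b²)(c² + d²) = (ac − bd)² + (ad + bc)² = (ac + bd)² + (ad − bc)²:
  61 · 61 = 3721: from (5² + 6²)(5² + 6²), take (5·5 − 6·6, 5·6 + 6·5) = (25 − 36, 30 + 30) = (-11, 60); dropping signs (only squares matter) gives (11, 60); check 11² + 60² = 121 + 3600 = 3721 ✓.
Step 4: Order so x ≤ y and verify: 11² + 60² = 121 + 3600 = 3721 = n. ✓

n = 3721 = 11² + 60² (one valid representation with x ≤ y).


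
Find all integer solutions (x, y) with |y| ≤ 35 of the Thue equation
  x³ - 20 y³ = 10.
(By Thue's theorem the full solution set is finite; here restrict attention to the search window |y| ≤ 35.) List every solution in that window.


The equation is x³ - 20y³ = 10. For fixed y, x³ = 20·y³ + 10, so a solution requires the RHS to be a perfect cube.
Strategy: iterate y from -35 to 35, compute RHS = 20·y³ + 10, and check whether it is a (positive or negative) perfect cube.
Check small values of y:
  y = 0: RHS = 10 is not a perfect cube.
  y = 1: RHS = 30 is not a perfect cube.
  y = -1: RHS = -10 is not a perfect cube.
  y = 2: RHS = 170 is not a perfect cube.
  y = -2: RHS = -150 is not a perfect cube.
  y = 3: RHS = 550 is not a perfect cube.
  y = -3: RHS = -530 is not a perfect cube.
Continuing the search up to |y| = 35 finds no solutions either.
No (x, y) in the scanned range satisfies the equation.

No integer solutions with |y| ≤ 35.


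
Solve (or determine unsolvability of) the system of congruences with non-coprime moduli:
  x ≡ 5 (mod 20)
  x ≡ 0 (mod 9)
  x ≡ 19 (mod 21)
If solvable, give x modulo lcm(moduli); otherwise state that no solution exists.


Moduli 20, 9, 21 are not pairwise coprime, so CRT works modulo lcm(m_i) when all pairwise compatibility conditions hold.
Pairwise compatibility: gcd(m_i, m_j) must divide a_i - a_j for every pair.
Merge one congruence at a time:
  Start: x ≡ 5 (mod 20).
  Combine with x ≡ 0 (mod 9): gcd(20, 9) = 1; 0 - 5 = -5, which IS divisible by 1, so compatible.
    Write x = 5 + 20·t and substitute into x ≡ 0 (mod 9): 20·t ≡ 0 − 5 = -5 (mod 9).
    Reduce coefficients mod 9: 2·t ≡ 4 (mod 9).
    The inverse of 2 mod 9 is 5 (since 2·5 = 10 = 1·9 + 1), so t ≡ 5·4 = 20 ≡ 2 (mod 9).
    Then x = 5 + 20·2 = 45, valid modulo lcm(20, 9) = 180: x ≡ 45 (mod 180).
  Combine with x ≡ 19 (mod 21): gcd(180, 21) = 3, and 19 - 45 = -26 is NOT divisible by 3.
    ⇒ system is inconsistent (no integer solution).

No solution (the system is inconsistent).


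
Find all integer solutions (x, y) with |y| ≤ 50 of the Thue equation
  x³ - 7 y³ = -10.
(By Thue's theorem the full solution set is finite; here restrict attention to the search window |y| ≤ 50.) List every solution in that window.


The equation is x³ - 7y³ = -10. For fixed y, x³ = 7·y³ − 10, so a solution requires the RHS to be a perfect cube.
Strategy: iterate y from -50 to 50, compute RHS = 7·y³ − 10, and check whether it is a (positive or negative) perfect cube.
Check small values of y:
  y = 0: RHS = -10 is not a perfect cube.
  y = 1: RHS = -3 is not a perfect cube.
  y = -1: RHS = -17 is not a perfect cube.
  y = 2: RHS = 46 is not a perfect cube.
  y = -2: RHS = -66 is not a perfect cube.
  y = 3: RHS = 179 is not a perfect cube.
  y = -3: RHS = -199 is not a perfect cube.
Continuing the search up to |y| = 50 finds no solutions either.
No (x, y) in the scanned range satisfies the equation.

No integer solutions with |y| ≤ 50.


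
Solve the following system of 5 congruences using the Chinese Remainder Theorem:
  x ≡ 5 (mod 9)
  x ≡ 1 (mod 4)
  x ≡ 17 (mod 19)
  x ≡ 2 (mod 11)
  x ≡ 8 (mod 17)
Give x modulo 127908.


Product of moduli M = 9 · 4 · 19 · 11 · 17 = 127908.
Merge one congruence at a time:
  Start: x ≡ 5 (mod 9).
  Combine with x ≡ 1 (mod 4); new modulus lcm = 36.
    Write x = 5 + 9·t and substitute into x ≡ 1 (mod 4): 9·t ≡ 1 − 5 = -4 (mod 4).
    Reduce coefficients mod 4: 1·t ≡ 0 (mod 4).
    So t ≡ 0 (mod 4).
    Then x = 5 + 9·0 = 5, valid modulo lcm(9, 4) = 36: x ≡ 5 (mod 36).
  Combine with x ≡ 17 (mod 19); new modulus lcm = 684.
    Write x = 5 + 36·t and substitute into x ≡ 17 (mod 19): 36·t ≡ 17 − 5 = 12 (mod 19).
    Reduce coefficients mod 19: 17·t ≡ 12 (mod 19).
    The inverse of 17 mod 19 is 9 (since 17·9 = 153 = 8·19 + 1), so t ≡ 9·12 = 108 ≡ 13 (mod 19).
    Then x = 5 + 36·13 = 473, valid modulo lcm(36, 19) = 684: x ≡ 473 (mod 684).
  Combine with x ≡ 2 (mod 11); new modulus lcm = 7524.
    Write x = 473 + 684·t and substitute into x ≡ 2 (mod 11): 684·t ≡ 2 − 473 = -471 (mod 11).
    Reduce coefficients mod 11: 2·t ≡ 2 (mod 11).
    The inverse of 2 mod 11 is 6 (since 2·6 = 12 = 1·11 + 1), so t ≡ 6·2 = 12 ≡ 1 (mod 11).
    Then x = 473 + 684·1 = 1157, valid modulo lcm(684, 11) = 7524: x ≡ 1157 (mod 7524).
  Combine with x ≡ 8 (mod 17); new modulus lcm = 127908.
    Write x = 1157 + 7524·t and substitute into x ≡ 8 (mod 17): 7524·t ≡ 8 − 1157 = -1149 (mod 17).
    Reduce coefficients mod 17: 10·t ≡ 7 (mod 17).
    The inverse of 10 mod 17 is 12 (since 10·12 = 120 = 7·17 + 1), so t ≡ 12·7 = 84 ≡ 16 (mod 17).
    Then x = 1157 + 7524·16 = 121541, valid modulo lcm(7524, 17) = 127908: x ≡ 121541 (mod 127908).
Verify against each original: 121541 mod 9 = 5, 121541 mod 4 = 1, 121541 mod 19 = 17, 121541 mod 11 = 2, 121541 mod 17 = 8.

x ≡ 121541 (mod 127908).


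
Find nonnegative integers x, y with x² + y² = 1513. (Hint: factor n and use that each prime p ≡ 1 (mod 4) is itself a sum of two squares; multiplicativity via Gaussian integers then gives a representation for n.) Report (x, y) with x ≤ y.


Step 1: Factor n = 1513 = 17 · 89.
Step 2: Check the mod-4 condition on each prime factor: 17 ≡ 1 (mod 4), exponent 1; 89 ≡ 1 (mod 4), exponent 1.
All primes ≡ 3 (mod 4) appear to even exponent (or don't appear), so by the two-squares theorem n IS expressible as a sum of two squares.
Step 3: Build a representation. Here n = 17 · 89 is a product of primes ≡ 1 (mod 4). Each prime p ≡ 1 (mod 4) is itself a sum of two squares; find a² by testing p − a² for a perfect square:
  17: 17 − 1² = 16 = 4² ⇒ 17 = 1² + 4².
  89: 89 − 1² = 88, 89 − 2² = 85, 89 − 3² = 80, 89 − 4² = 73, 89 − 5² = 64 = 8² ⇒ 89 = 5² + 8².
  Combine using the Brahmagupta–Fibonacci identity (a² + b²)(c² + d²) = (ac − bd)² + (ad + bc)² = (ac + bd)² + (ad − bc)²:
  17 · 89 = 1513: from (1² + 4²)(5² + 8²), take (1·5 − 4·8, 1·8 + 4·5) = (5 − 32, 8 + 20) = (-27, 28); dropping signs (only squares matter) gives (27, 28); check 27² + 28² = 729 + 784 = 1513 ✓.
Step 4: Order so x ≤ y and verify: 27² + 28² = 729 + 784 = 1513 = n. ✓

n = 1513 = 27² + 28² (one valid representation with x ≤ y).


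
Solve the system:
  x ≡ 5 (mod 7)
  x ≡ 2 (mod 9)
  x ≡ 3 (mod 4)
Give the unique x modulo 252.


Moduli 7, 9, 4 are pairwise coprime; by CRT there is a unique solution modulo M = 7 · 9 · 4 = 252.
Solve pairwise, accumulating the modulus:
  Start with x ≡ 5 (mod 7).
  Combine with x ≡ 2 (mod 9): since gcd(7, 9) = 1, we get a unique residue mod 63.
    Write x = 5 + 7·t and substitute into x ≡ 2 (mod 9): 7·t ≡ 2 − 5 = -3 (mod 9).
    Reduce coefficients mod 9: 7·t ≡ 6 (mod 9).
    The inverse of 7 mod 9 is 4 (since 7·4 = 28 = 3·9 + 1), so t ≡ 4·6 = 24 ≡ 6 (mod 9).
    Then x = 5 + 7·6 = 47, valid modulo lcm(7, 9) = 63: x ≡ 47 (mod 63).
  Combine with x ≡ 3 (mod 4): since gcd(63, 4) = 1, we get a unique residue mod 252.
    Write x = 47 + 63·t and substitute into x ≡ 3 (mod 4): 63·t ≡ 3 − 47 = -44 (mod 4).
    Reduce coefficients mod 4: 3·t ≡ 0 (mod 4).
    The inverse of 3 mod 4 is 3 (since 3·3 = 9 = 2·4 + 1), so t ≡ 3·0 = 0 ≡ 0 (mod 4).
    Then x = 47 + 63·0 = 47, valid modulo lcm(63, 4) = 252: x ≡ 47 (mod 252).
Verify: 47 mod 7 = 5 ✓, 47 mod 9 = 2 ✓, 47 mod 4 = 3 ✓.

x ≡ 47 (mod 252).


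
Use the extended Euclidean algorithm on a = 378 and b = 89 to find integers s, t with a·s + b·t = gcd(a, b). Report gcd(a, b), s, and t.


Euclidean algorithm on (378, 89) — divide until remainder is 0:
  378 = 4 · 89 + 22
  89 = 4 · 22 + 1
  22 = 22 · 1 + 0
gcd(378, 89) = 1.
Track Bezout coefficients alongside the remainders: start with r₀ = 378 = a·1 + b·0 (s = 1, t = 0) and r₁ = 89 = a·0 + b·1 (s = 0, t = 1); each new remainder r_{k+1} = r_{k-1} − q_k·r_k inherits s_{k+1} = s_{k-1} − q_k·s_k, t_{k+1} = t_{k-1} − q_k·t_k, so r_k = a·s_k + b·t_k at every step:
  q = 4: r = 22, s = 1 − 4·0 = 1, t = 0 − 4·1 = -4  (check: 378·1 + 89·(-4) = 22)
  q = 4: r = 1, s = 0 − 4·1 = -4, t = 1 − 4·(-4) = 17  (check: 378·(-4) + 89·17 = 1)
The row with r = 1 (the gcd) gives the Bezout coefficients s = -4, t = 17.
Result: 378 · (-4) + 89 · (17) = 1.

gcd(378, 89) = 1; s = -4, t = 17 (check: 378·(-4) + 89·17 = 1).


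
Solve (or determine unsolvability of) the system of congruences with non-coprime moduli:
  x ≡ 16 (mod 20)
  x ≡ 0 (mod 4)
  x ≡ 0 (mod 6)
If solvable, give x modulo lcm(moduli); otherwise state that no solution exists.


Moduli 20, 4, 6 are not pairwise coprime, so CRT works modulo lcm(m_i) when all pairwise compatibility conditions hold.
Pairwise compatibility: gcd(m_i, m_j) must divide a_i - a_j for every pair.
Merge one congruence at a time:
  Start: x ≡ 16 (mod 20).
  Combine with x ≡ 0 (mod 4): gcd(20, 4) = 4; 0 - 16 = -16, which IS divisible by 4, so compatible.
    Write x = 16 + 20·t and substitute into x ≡ 0 (mod 4): 20·t ≡ 0 − 16 = -16 (mod 4).
    Divide the congruence (and modulus) by g = 4: 5·t ≡ -4 (mod 1).
    Modulo 1 every t works; take t = 0.
    Then x = 16 + 20·0 = 16, valid modulo lcm(20, 4) = 20: x ≡ 16 (mod 20).
  Combine with x ≡ 0 (mod 6): gcd(20, 6) = 2; 0 - 16 = -16, which IS divisible by 2, so compatible.
    Write x = 16 + 20·t and substitute into x ≡ 0 (mod 6): 20·t ≡ 0 − 16 = -16 (mod 6).
    Divide the congruence (and modulus) by g = 2: 10·t ≡ -8 (mod 3).
    Reduce coefficients mod 3: 1·t ≡ 1 (mod 3).
    So t ≡ 1 (mod 3).
    Then x = 16 + 20·1 = 36, valid modulo lcm(20, 6) = 60: x ≡ 36 (mod 60).
Verify: 36 mod 20 = 16, 36 mod 4 = 0, 36 mod 6 = 0.

x ≡ 36 (mod 60).


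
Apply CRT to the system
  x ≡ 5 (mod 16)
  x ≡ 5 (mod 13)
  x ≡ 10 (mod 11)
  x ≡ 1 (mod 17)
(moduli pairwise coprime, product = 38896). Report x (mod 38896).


Product of moduli M = 16 · 13 · 11 · 17 = 38896.
Merge one congruence at a time:
  Start: x ≡ 5 (mod 16).
  Combine with x ≡ 5 (mod 13); new modulus lcm = 208.
    Write x = 5 + 16·t and substitute into x ≡ 5 (mod 13): 16·t ≡ 5 − 5 = 0 (mod 13).
    Reduce coefficients mod 13: 3·t ≡ 0 (mod 13).
    The inverse of 3 mod 13 is 9 (since 3·9 = 27 = 2·13 + 1), so t ≡ 9·0 = 0 ≡ 0 (mod 13).
    Then x = 5 + 16·0 = 5, valid modulo lcm(16, 13) = 208: x ≡ 5 (mod 208).
  Combine with x ≡ 10 (mod 11); new modulus lcm = 2288.
    Write x = 5 + 208·t and substitute into x ≡ 10 (mod 11): 208·t ≡ 10 − 5 = 5 (mod 11).
    Reduce coefficients mod 11: 10·t ≡ 5 (mod 11).
    The inverse of 10 mod 11 is 10 (since 10·10 = 100 = 9·11 + 1), so t ≡ 10·5 = 50 ≡ 6 (mod 11).
    Then x = 5 + 208·6 = 1253, valid modulo lcm(208, 11) = 2288: x ≡ 1253 (mod 2288).
  Combine with x ≡ 1 (mod 17); new modulus lcm = 38896.
    Write x = 1253 + 2288·t and substitute into x ≡ 1 (mod 17): 2288·t ≡ 1 − 1253 = -1252 (mod 17).
    Reduce coefficients mod 17: 10·t ≡ 6 (mod 17).
    The inverse of 10 mod 17 is 12 (since 10·12 = 120 = 7·17 + 1), so t ≡ 12·6 = 72 ≡ 4 (mod 17).
    Then x = 1253 + 2288·4 = 10405, valid modulo lcm(2288, 17) = 38896: x ≡ 10405 (mod 38896).
Verify against each original: 10405 mod 16 = 5, 10405 mod 13 = 5, 10405 mod 11 = 10, 10405 mod 17 = 1.

x ≡ 10405 (mod 38896).


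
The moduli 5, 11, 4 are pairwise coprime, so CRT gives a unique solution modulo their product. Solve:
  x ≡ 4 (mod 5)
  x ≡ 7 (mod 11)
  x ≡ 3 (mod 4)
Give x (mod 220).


Moduli 5, 11, 4 are pairwise coprime; by CRT there is a unique solution modulo M = 5 · 11 · 4 = 220.
Solve pairwise, accumulating the modulus:
  Start with x ≡ 4 (mod 5).
  Combine with x ≡ 7 (mod 11): since gcd(5, 11) = 1, we get a unique residue mod 55.
    Write x = 4 + 5·t and substitute into x ≡ 7 (mod 11): 5·t ≡ 7 − 4 = 3 (mod 11).
    The inverse of 5 mod 11 is 9 (since 5·9 = 45 = 4·11 + 1), so t ≡ 9·3 = 27 ≡ 5 (mod 11).
    Then x = 4 + 5·5 = 29, valid modulo lcm(5, 11) = 55: x ≡ 29 (mod 55).
  Combine with x ≡ 3 (mod 4): since gcd(55, 4) = 1, we get a unique residue mod 220.
    Write x = 29 + 55·t and substitute into x ≡ 3 (mod 4): 55·t ≡ 3 − 29 = -26 (mod 4).
    Reduce coefficients mod 4: 3·t ≡ 2 (mod 4).
    The inverse of 3 mod 4 is 3 (since 3·3 = 9 = 2·4 + 1), so t ≡ 3·2 = 6 ≡ 2 (mod 4).
    Then x = 29 + 55·2 = 139, valid modulo lcm(55, 4) = 220: x ≡ 139 (mod 220).
Verify: 139 mod 5 = 4 ✓, 139 mod 11 = 7 ✓, 139 mod 4 = 3 ✓.

x ≡ 139 (mod 220).


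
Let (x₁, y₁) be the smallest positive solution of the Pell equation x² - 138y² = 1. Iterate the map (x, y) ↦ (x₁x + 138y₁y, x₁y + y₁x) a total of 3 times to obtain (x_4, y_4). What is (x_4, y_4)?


Step 1: Find the fundamental solution (x₁, y₁) of x² - 138y² = 1.
  Expand √138 as a continued fraction. a₀ = ⌊√138⌋ = 11; iterate m_{k+1} = d_k·a_k − m_k, d_{k+1} = (138 − m_{k+1}²)/d_k, a_{k+1} = ⌊(a₀ + m_{k+1})/d_{k+1}⌋ (starting m₀ = 0, d₀ = 1), with convergents p_k = a_k·p_{k-1} + p_{k-2}, q_k = a_k·q_{k-1} + q_{k-2} (p₋₁ = 1, q₋₁ = 0):
  k = 0: a₀ = 11; p₀/q₀ = 11/1; p₀² − 138·q₀² = 121 − 138 = -17.
  k = 1: m = 11, d = 17, a = ⌊(11 + 11)/17⌋ = 1; p/q = (1·11 + 1)/(1·1 + 0) = 12/1; p² − 138·q² = 144 − 138 = 6.
  k = 2: m = 6, d = 6, a = ⌊(11 + 6)/6⌋ = 2; p/q = (2·12 + 11)/(2·1 + 1) = 35/3; p² − 138·q² = 1225 − 1242 = -17.
  k = 3: m = 6, d = 17, a = ⌊(11 + 6)/17⌋ = 1; p/q = (1·35 + 12)/(1·3 + 1) = 47/4; p² − 138·q² = 2209 − 2208 = 1.
  The first convergent with p² − 138·q² = 1 gives the fundamental solution (x₁, y₁) = (47, 4).
Step 2: Apply the recurrence (x_{n+1}, y_{n+1}) = (x₁x_n + 138y₁y_n, x₁y_n + y₁x_n) repeatedly.
  From (x_1, y_1) = (47, 4): x_2 = 47·47 + 138·4·4 = 4417; y_2 = 47·4 + 4·47 = 376.
  From (x_2, y_2) = (4417, 376): x_3 = 47·4417 + 138·4·376 = 415151; y_3 = 47·376 + 4·4417 = 35340.
  From (x_3, y_3) = (415151, 35340): x_4 = 47·415151 + 138·4·35340 = 39019777; y_4 = 47·35340 + 4·415151 = 3321584.
Step 3: Verify x_4² - 138·y_4² = 1522542997129729 - 1522542997129728 = 1 (should be 1). ✓

(x_1, y_1) = (47, 4); (x_4, y_4) = (39019777, 3321584).


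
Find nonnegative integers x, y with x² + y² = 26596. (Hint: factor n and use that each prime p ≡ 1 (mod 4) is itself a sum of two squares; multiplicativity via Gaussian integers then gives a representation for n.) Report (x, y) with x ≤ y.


Step 1: Factor n = 26596 = 2^2 · 61 · 109.
Step 2: Check the mod-4 condition on each prime factor: 2 = 2 (special); 61 ≡ 1 (mod 4), exponent 1; 109 ≡ 1 (mod 4), exponent 1.
All primes ≡ 3 (mod 4) appear to even exponent (or don't appear), so by the two-squares theorem n IS expressible as a sum of two squares.
Step 3: Build a representation. Group n = k² · m with k = 2 and m = 61 · 109 = 6649 (a product of primes ≡ 1 (mod 4)); a representation of m scales to one of n via (k·x)² + (k·y)² = k²(x² + y²). Each prime p ≡ 1 (mod 4) is itself a sum of two squares; find a² by testing p − a² for a perfect square:
  61: 61 − 1² = 60, 61 − 2² = 57, 61 − 3² = 52, 61 − 4² = 45, 61 − 5² = 36 = 6² ⇒ 61 = 5² + 6².
  109: 109 − 1² = 108, 109 − 2² = 105, 109 − 3² = 100 = 10² ⇒ 109 = 3² + 10².
  Combine using the Brahmagupta–Fibonacci identity (a² + b²)(c² + d²) = (ac − bd)² + (ad + bc)² = (ac + bd)² + (ad − bc)²:
  61 · 109 = 6649: from (5² + 6²)(3² + 10²), take (5·3 − 6·10, 5·10 + 6·3) = (15 − 60, 50 + 18) = (-45, 68); dropping signs (only squares matter) gives (45, 68); check 45² + 68² = 2025 + 4624 = 6649 ✓.
  Scale by k = 2: (2·45, 2·68) = (90, 136).
Step 4: Order so x ≤ y and verify: 90² + 136² = 8100 + 18496 = 26596 = n. ✓

n = 26596 = 90² + 136² (one valid representation with x ≤ y).


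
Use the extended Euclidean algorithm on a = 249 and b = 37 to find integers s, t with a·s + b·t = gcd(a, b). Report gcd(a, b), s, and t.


Euclidean algorithm on (249, 37) — divide until remainder is 0:
  249 = 6 · 37 + 27
  37 = 1 · 27 + 10
  27 = 2 · 10 + 7
  10 = 1 · 7 + 3
  7 = 2 · 3 + 1
  3 = 3 · 1 + 0
gcd(249, 37) = 1.
Track Bezout coefficients alongside the remainders: start with r₀ = 249 = a·1 + b·0 (s = 1, t = 0) and r₁ = 37 = a·0 + b·1 (s = 0, t = 1); each new remainder r_{k+1} = r_{k-1} − q_k·r_k inherits s_{k+1} = s_{k-1} − q_k·s_k, t_{k+1} = t_{k-1} − q_k·t_k, so r_k = a·s_k + b·t_k at every step:
  q = 6: r = 27, s = 1 − 6·0 = 1, t = 0 − 6·1 = -6  (check: 249·1 + 37·(-6) = 27)
  q = 1: r = 10, s = 0 − 1·1 = -1, t = 1 − 1·(-6) = 7  (check: 249·(-1) + 37·7 = 10)
  q = 2: r = 7, s = 1 − 2·(-1) = 3, t = -6 − 2·7 = -20  (check: 249·3 + 37·(-20) = 7)
  q = 1: r = 3, s = -1 − 1·3 = -4, t = 7 − 1·(-20) = 27  (check: 249·(-4) + 37·27 = 3)
  q = 2: r = 1, s = 3 − 2·(-4) = 11, t = -20 − 2·27 = -74  (check: 249·11 + 37·(-74) = 1)
The row with r = 1 (the gcd) gives the Bezout coefficients s = 11, t = -74.
Result: 249 · (11) + 37 · (-74) = 1.

gcd(249, 37) = 1; s = 11, t = -74 (check: 249·11 + 37·(-74) = 1).


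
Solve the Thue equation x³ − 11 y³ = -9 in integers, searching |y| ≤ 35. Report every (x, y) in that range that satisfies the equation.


The equation is x³ - 11y³ = -9. For fixed y, x³ = 11·y³ − 9, so a solution requires the RHS to be a perfect cube.
Strategy: iterate y from -35 to 35, compute RHS = 11·y³ − 9, and check whether it is a (positive or negative) perfect cube.
Check small values of y:
  y = 0: RHS = -9 is not a perfect cube.
  y = 1: RHS = 2 is not a perfect cube.
  y = -1: RHS = -20 is not a perfect cube.
  y = 2: RHS = 79 is not a perfect cube.
  y = -2: RHS = -97 is not a perfect cube.
  y = 3: RHS = 288 is not a perfect cube.
  y = -3: RHS = -306 is not a perfect cube.
Continuing the search up to |y| = 35 finds no solutions either.
No (x, y) in the scanned range satisfies the equation.

No integer solutions with |y| ≤ 35.


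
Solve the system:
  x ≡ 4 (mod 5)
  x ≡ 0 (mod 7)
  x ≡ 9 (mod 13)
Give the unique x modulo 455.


Moduli 5, 7, 13 are pairwise coprime; by CRT there is a unique solution modulo M = 5 · 7 · 13 = 455.
Solve pairwise, accumulating the modulus:
  Start with x ≡ 4 (mod 5).
  Combine with x ≡ 0 (mod 7): since gcd(5, 7) = 1, we get a unique residue mod 35.
    Write x = 4 + 5·t and substitute into x ≡ 0 (mod 7): 5·t ≡ 0 − 4 = -4 (mod 7).
    Reduce coefficients mod 7: 5·t ≡ 3 (mod 7).
    The inverse of 5 mod 7 is 3 (since 5·3 = 15 = 2·7 + 1), so t ≡ 3·3 = 9 ≡ 2 (mod 7).
    Then x = 4 + 5·2 = 14, valid modulo lcm(5, 7) = 35: x ≡ 14 (mod 35).
  Combine with x ≡ 9 (mod 13): since gcd(35, 13) = 1, we get a unique residue mod 455.
    Write x = 14 + 35·t and substitute into x ≡ 9 (mod 13): 35·t ≡ 9 − 14 = -5 (mod 13).
    Reduce coefficients mod 13: 9·t ≡ 8 (mod 13).
    The inverse of 9 mod 13 is 3 (since 9·3 = 27 = 2·13 + 1), so t ≡ 3·8 = 24 ≡ 11 (mod 13).
    Then x = 14 + 35·11 = 399, valid modulo lcm(35, 13) = 455: x ≡ 399 (mod 455).
Verify: 399 mod 5 = 4 ✓, 399 mod 7 = 0 ✓, 399 mod 13 = 9 ✓.

x ≡ 399 (mod 455).


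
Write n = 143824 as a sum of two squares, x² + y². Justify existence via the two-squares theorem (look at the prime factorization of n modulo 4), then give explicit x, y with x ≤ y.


Step 1: Factor n = 143824 = 2^4 · 89 · 101.
Step 2: Check the mod-4 condition on each prime factor: 2 = 2 (special); 89 ≡ 1 (mod 4), exponent 1; 101 ≡ 1 (mod 4), exponent 1.
All primes ≡ 3 (mod 4) appear to even exponent (or don't appear), so by the two-squares theorem n IS expressible as a sum of two squares.
Step 3: Build a representation. Group n = k² · m with k = 4 and m = 89 · 101 = 8989 (a product of primes ≡ 1 (mod 4)); a representation of m scales to one of n via (k·x)² + (k·y)² = k²(x² + y²). Each prime p ≡ 1 (mod 4) is itself a sum of two squares; find a² by testing p − a² for a perfect square:
  89: 89 − 1² = 88, 89 − 2² = 85, 89 − 3² = 80, 89 − 4² = 73, 89 − 5² = 64 = 8² ⇒ 89 = 5² + 8².
  101: 101 − 1² = 100 = 10² ⇒ 101 = 1² + 10².
  Combine using the Brahmagupta–Fibonacci identity (a² + b²)(c² + d²) = (ac − bd)² + (ad + bc)² = (ac + bd)² + (ad − bc)²:
  89 · 101 = 8989: from (5² + 8²)(1² + 10²), take (5·1 − 8·10, 5·10 + 8·1) = (5 − 80, 50 + 8) = (-75, 58); dropping signs (only squares matter) gives (75, 58); check 75² + 58² = 5625 + 3364 = 8989 ✓.
  Scale by k = 4: (4·75, 4·58) = (300, 232).
Step 4: Order so x ≤ y and verify: 232² + 300² = 53824 + 90000 = 143824 = n. ✓

n = 143824 = 232² + 300² (one valid representation with x ≤ y).


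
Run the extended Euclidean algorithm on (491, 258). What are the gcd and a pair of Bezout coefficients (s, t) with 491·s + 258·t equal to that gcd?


Euclidean algorithm on (491, 258) — divide until remainder is 0:
  491 = 1 · 258 + 233
  258 = 1 · 233 + 25
  233 = 9 · 25 + 8
  25 = 3 · 8 + 1
  8 = 8 · 1 + 0
gcd(491, 258) = 1.
Track Bezout coefficients alongside the remainders: start with r₀ = 491 = a·1 + b·0 (s = 1, t = 0) and r₁ = 258 = a·0 + b·1 (s = 0, t = 1); each new remainder r_{k+1} = r_{k-1} − q_k·r_k inherits s_{k+1} = s_{k-1} − q_k·s_k, t_{k+1} = t_{k-1} − q_k·t_k, so r_k = a·s_k + b·t_k at every step:
  q = 1: r = 233, s = 1 − 1·0 = 1, t = 0 − 1·1 = -1  (check: 491·1 + 258·(-1) = 233)
  q = 1: r = 25, s = 0 − 1·1 = -1, t = 1 − 1·(-1) = 2  (check: 491·(-1) + 258·2 = 25)
  q = 9: r = 8, s = 1 − 9·(-1) = 10, t = -1 − 9·2 = -19  (check: 491·10 + 258·(-19) = 8)
  q = 3: r = 1, s = -1 − 3·10 = -31, t = 2 − 3·(-19) = 59  (check: 491·(-31) + 258·59 = 1)
The row with r = 1 (the gcd) gives the Bezout coefficients s = -31, t = 59.
Result: 491 · (-31) + 258 · (59) = 1.

gcd(491, 258) = 1; s = -31, t = 59 (check: 491·(-31) + 258·59 = 1).


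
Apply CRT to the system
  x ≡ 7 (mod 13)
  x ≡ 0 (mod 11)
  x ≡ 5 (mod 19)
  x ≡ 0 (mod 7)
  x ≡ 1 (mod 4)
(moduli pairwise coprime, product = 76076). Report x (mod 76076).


Product of moduli M = 13 · 11 · 19 · 7 · 4 = 76076.
Merge one congruence at a time:
  Start: x ≡ 7 (mod 13).
  Combine with x ≡ 0 (mod 11); new modulus lcm = 143.
    Write x = 7 + 13·t and substitute into x ≡ 0 (mod 11): 13·t ≡ 0 − 7 = -7 (mod 11).
    Reduce coefficients mod 11: 2·t ≡ 4 (mod 11).
    The inverse of 2 mod 11 is 6 (since 2·6 = 12 = 1·11 + 1), so t ≡ 6·4 = 24 ≡ 2 (mod 11).
    Then x = 7 + 13·2 = 33, valid modulo lcm(13, 11) = 143: x ≡ 33 (mod 143).
  Combine with x ≡ 5 (mod 19); new modulus lcm = 2717.
    Write x = 33 + 143·t and substitute into x ≡ 5 (mod 19): 143·t ≡ 5 − 33 = -28 (mod 19).
    Reduce coefficients mod 19: 10·t ≡ 10 (mod 19).
    The inverse of 10 mod 19 is 2 (since 10·2 = 20 = 1·19 + 1), so t ≡ 2·10 = 20 ≡ 1 (mod 19).
    Then x = 33 + 143·1 = 176, valid modulo lcm(143, 19) = 2717: x ≡ 176 (mod 2717).
  Combine with x ≡ 0 (mod 7); new modulus lcm = 19019.
    Write x = 176 + 2717·t and substitute into x ≡ 0 (mod 7): 2717·t ≡ 0 − 176 = -176 (mod 7).
    Reduce coefficients mod 7: 1·t ≡ 6 (mod 7).
    So t ≡ 6 (mod 7).
    Then x = 176 + 2717·6 = 16478, valid modulo lcm(2717, 7) = 19019: x ≡ 16478 (mod 19019).
  Combine with x ≡ 1 (mod 4); new modulus lcm = 76076.
    Write x = 16478 + 19019·t and substitute into x ≡ 1 (mod 4): 19019·t ≡ 1 − 16478 = -16477 (mod 4).
    Reduce coefficients mod 4: 3·t ≡ 3 (mod 4).
    The inverse of 3 mod 4 is 3 (since 3·3 = 9 = 2·4 + 1), so t ≡ 3·3 = 9 ≡ 1 (mod 4).
    Then x = 16478 + 19019·1 = 35497, valid modulo lcm(19019, 4) = 76076: x ≡ 35497 (mod 76076).
Verify against each original: 35497 mod 13 = 7, 35497 mod 11 = 0, 35497 mod 19 = 5, 35497 mod 7 = 0, 35497 mod 4 = 1.

x ≡ 35497 (mod 76076).


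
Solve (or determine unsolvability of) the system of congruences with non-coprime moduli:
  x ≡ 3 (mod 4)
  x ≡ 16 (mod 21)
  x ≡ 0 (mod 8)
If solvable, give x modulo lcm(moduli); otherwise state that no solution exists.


Moduli 4, 21, 8 are not pairwise coprime, so CRT works modulo lcm(m_i) when all pairwise compatibility conditions hold.
Pairwise compatibility: gcd(m_i, m_j) must divide a_i - a_j for every pair.
Merge one congruence at a time:
  Start: x ≡ 3 (mod 4).
  Combine with x ≡ 16 (mod 21): gcd(4, 21) = 1; 16 - 3 = 13, which IS divisible by 1, so compatible.
    Write x = 3 + 4·t and substitute into x ≡ 16 (mod 21): 4·t ≡ 16 − 3 = 13 (mod 21).
    The inverse of 4 mod 21 is 16 (since 4·16 = 64 = 3·21 + 1), so t ≡ 16·13 = 208 ≡ 19 (mod 21).
    Then x = 3 + 4·19 = 79, valid modulo lcm(4, 21) = 84: x ≡ 79 (mod 84).
  Combine with x ≡ 0 (mod 8): gcd(84, 8) = 4, and 0 - 79 = -79 is NOT divisible by 4.
    ⇒ system is inconsistent (no integer solution).

No solution (the system is inconsistent).


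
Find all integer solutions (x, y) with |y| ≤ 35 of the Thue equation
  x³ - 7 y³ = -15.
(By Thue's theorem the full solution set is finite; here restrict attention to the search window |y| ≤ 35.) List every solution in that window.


The equation is x³ - 7y³ = -15. For fixed y, x³ = 7·y³ − 15, so a solution requires the RHS to be a perfect cube.
Strategy: iterate y from -35 to 35, compute RHS = 7·y³ − 15, and check whether it is a (positive or negative) perfect cube.
Check small values of y:
  y = 0: RHS = -15 is not a perfect cube.
  y = 1: RHS = -8 = (-2)³ ⇒ x = -2 works.
  y = -1: RHS = -22 is not a perfect cube.
  y = 2: RHS = 41 is not a perfect cube.
  y = -2: RHS = -71 is not a perfect cube.
  y = 3: RHS = 174 is not a perfect cube.
  y = -3: RHS = -204 is not a perfect cube.
Continuing, at y = -23: RHS = -85184 = (-44)³ ⇒ x = -44 works.
Searching the remaining y in |y| ≤ 35 finds no further solutions.
Collected solutions: (-2, 1), (-44, -23).

Solutions (with |y| ≤ 35): (-2, 1), (-44, -23).


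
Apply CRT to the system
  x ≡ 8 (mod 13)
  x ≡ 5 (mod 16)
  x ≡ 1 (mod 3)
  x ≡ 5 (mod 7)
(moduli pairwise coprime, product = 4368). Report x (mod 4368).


Product of moduli M = 13 · 16 · 3 · 7 = 4368.
Merge one congruence at a time:
  Start: x ≡ 8 (mod 13).
  Combine with x ≡ 5 (mod 16); new modulus lcm = 208.
    Write x = 8 + 13·t and substitute into x ≡ 5 (mod 16): 13·t ≡ 5 − 8 = -3 (mod 16).
    Reduce coefficients mod 16: 13·t ≡ 13 (mod 16).
    The inverse of 13 mod 16 is 5 (since 13·5 = 65 = 4·16 + 1), so t ≡ 5·13 = 65 ≡ 1 (mod 16).
    Then x = 8 + 13·1 = 21, valid modulo lcm(13, 16) = 208: x ≡ 21 (mod 208).
  Combine with x ≡ 1 (mod 3); new modulus lcm = 624.
    Write x = 21 + 208·t and substitute into x ≡ 1 (mod 3): 208·t ≡ 1 − 21 = -20 (mod 3).
    Reduce coefficients mod 3: 1·t ≡ 1 (mod 3).
    So t ≡ 1 (mod 3).
    Then x = 21 + 208·1 = 229, valid modulo lcm(208, 3) = 624: x ≡ 229 (mod 624).
  Combine with x ≡ 5 (mod 7); new modulus lcm = 4368.
    Write x = 229 + 624·t and substitute into x ≡ 5 (mod 7): 624·t ≡ 5 − 229 = -224 (mod 7).
    Reduce coefficients mod 7: 1·t ≡ 0 (mod 7).
    So t ≡ 0 (mod 7).
    Then x = 229 + 624·0 = 229, valid modulo lcm(624, 7) = 4368: x ≡ 229 (mod 4368).
Verify against each original: 229 mod 13 = 8, 229 mod 16 = 5, 229 mod 3 = 1, 229 mod 7 = 5.

x ≡ 229 (mod 4368).


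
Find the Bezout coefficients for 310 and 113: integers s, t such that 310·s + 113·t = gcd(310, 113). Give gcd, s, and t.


Euclidean algorithm on (310, 113) — divide until remainder is 0:
  310 = 2 · 113 + 84
  113 = 1 · 84 + 29
  84 = 2 · 29 + 26
  29 = 1 · 26 + 3
  26 = 8 · 3 + 2
  3 = 1 · 2 + 1
  2 = 2 · 1 + 0
gcd(310, 113) = 1.
Track Bezout coefficients alongside the remainders: start with r₀ = 310 = a·1 + b·0 (s = 1, t = 0) and r₁ = 113 = a·0 + b·1 (s = 0, t = 1); each new remainder r_{k+1} = r_{k-1} − q_k·r_k inherits s_{k+1} = s_{k-1} − q_k·s_k, t_{k+1} = t_{k-1} − q_k·t_k, so r_k = a·s_k + b·t_k at every step:
  q = 2: r = 84, s = 1 − 2·0 = 1, t = 0 − 2·1 = -2  (check: 310·1 + 113·(-2) = 84)
  q = 1: r = 29, s = 0 − 1·1 = -1, t = 1 − 1·(-2) = 3  (check: 310·(-1) + 113·3 = 29)
  q = 2: r = 26, s = 1 − 2·(-1) = 3, t = -2 − 2·3 = -8  (check: 310·3 + 113·(-8) = 26)
  q = 1: r = 3, s = -1 − 1·3 = -4, t = 3 − 1·(-8) = 11  (check: 310·(-4) + 113·11 = 3)
  q = 8: r = 2, s = 3 − 8·(-4) = 35, t = -8 − 8·11 = -96  (check: 310·35 + 113·(-96) = 2)
  q = 1: r = 1, s = -4 − 1·35 = -39, t = 11 − 1·(-96) = 107  (check: 310·(-39) + 113·107 = 1)
The row with r = 1 (the gcd) gives the Bezout coefficients s = -39, t = 107.
Result: 310 · (-39) + 113 · (107) = 1.

gcd(310, 113) = 1; s = -39, t = 107 (check: 310·(-39) + 113·107 = 1).


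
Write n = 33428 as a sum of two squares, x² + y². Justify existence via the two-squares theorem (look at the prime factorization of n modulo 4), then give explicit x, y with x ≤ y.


Step 1: Factor n = 33428 = 2^2 · 61 · 137.
Step 2: Check the mod-4 condition on each prime factor: 2 = 2 (special); 61 ≡ 1 (mod 4), exponent 1; 137 ≡ 1 (mod 4), exponent 1.
All primes ≡ 3 (mod 4) appear to even exponent (or don't appear), so by the two-squares theorem n IS expressible as a sum of two squares.
Step 3: Build a representation. Group n = k² · m with k = 2 and m = 61 · 137 = 8357 (a product of primes ≡ 1 (mod 4)); a representation of m scales to one of n via (k·x)² + (k·y)² = k²(x² + y²). Each prime p ≡ 1 (mod 4) is itself a sum of two squares; find a² by testing p − a² for a perfect square:
  61: 61 − 1² = 60, 61 − 2² = 57, 61 − 3² = 52, 61 − 4² = 45, 61 − 5² = 36 = 6² ⇒ 61 = 5² + 6².
  137: 137 − 1² = 136, 137 − 2² = 133, 137 − 3² = 128, 137 − 4² = 121 = 11² ⇒ 137 = 4² + 11².
  Combine using the Brahmagupta–Fibonacci identity (a² + b²)(c² + d²) = (ac − bd)² + (ad + bc)² = (ac + bd)² + (ad − bc)²:
  61 · 137 = 8357: from (5² + 6²)(4² + 11²), take (5·4 − 6·11, 5·11 + 6·4) = (20 − 66, 55 + 24) = (-46, 79); dropping signs (only squares matter) gives (46, 79); check 46² + 79² = 2116 + 6241 = 8357 ✓.
  Scale by k = 2: (2·46, 2·79) = (92, 158).
Step 4: Order so x ≤ y and verify: 92² + 158² = 8464 + 24964 = 33428 = n. ✓

n = 33428 = 92² + 158² (one valid representation with x ≤ y).


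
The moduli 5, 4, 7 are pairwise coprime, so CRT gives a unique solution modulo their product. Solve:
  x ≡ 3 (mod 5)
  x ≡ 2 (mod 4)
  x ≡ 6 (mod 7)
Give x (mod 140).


Moduli 5, 4, 7 are pairwise coprime; by CRT there is a unique solution modulo M = 5 · 4 · 7 = 140.
Solve pairwise, accumulating the modulus:
  Start with x ≡ 3 (mod 5).
  Combine with x ≡ 2 (mod 4): since gcd(5, 4) = 1, we get a unique residue mod 20.
    Write x = 3 + 5·t and substitute into x ≡ 2 (mod 4): 5·t ≡ 2 − 3 = -1 (mod 4).
    Reduce coefficients mod 4: 1·t ≡ 3 (mod 4).
    So t ≡ 3 (mod 4).
    Then x = 3 + 5·3 = 18, valid modulo lcm(5, 4) = 20: x ≡ 18 (mod 20).
  Combine with x ≡ 6 (mod 7): since gcd(20, 7) = 1, we get a unique residue mod 140.
    Write x = 18 + 20·t and substitute into x ≡ 6 (mod 7): 20·t ≡ 6 − 18 = -12 (mod 7).
    Reduce coefficients mod 7: 6·t ≡ 2 (mod 7).
    The inverse of 6 mod 7 is 6 (since 6·6 = 36 = 5·7 + 1), so t ≡ 6·2 = 12 ≡ 5 (mod 7).
    Then x = 18 + 20·5 = 118, valid modulo lcm(20, 7) = 140: x ≡ 118 (mod 140).
Verify: 118 mod 5 = 3 ✓, 118 mod 4 = 2 ✓, 118 mod 7 = 6 ✓.

x ≡ 118 (mod 140).


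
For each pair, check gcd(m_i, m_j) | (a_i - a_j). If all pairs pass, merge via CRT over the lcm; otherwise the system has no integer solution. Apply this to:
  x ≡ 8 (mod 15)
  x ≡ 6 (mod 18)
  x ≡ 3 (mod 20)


Moduli 15, 18, 20 are not pairwise coprime, so CRT works modulo lcm(m_i) when all pairwise compatibility conditions hold.
Pairwise compatibility: gcd(m_i, m_j) must divide a_i - a_j for every pair.
Merge one congruence at a time:
  Start: x ≡ 8 (mod 15).
  Combine with x ≡ 6 (mod 18): gcd(15, 18) = 3, and 6 - 8 = -2 is NOT divisible by 3.
    ⇒ system is inconsistent (no integer solution).

No solution (the system is inconsistent).


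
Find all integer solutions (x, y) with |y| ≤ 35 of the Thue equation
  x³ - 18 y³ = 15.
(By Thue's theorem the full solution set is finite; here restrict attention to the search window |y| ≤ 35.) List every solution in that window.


The equation is x³ - 18y³ = 15. For fixed y, x³ = 18·y³ + 15, so a solution requires the RHS to be a perfect cube.
Strategy: iterate y from -35 to 35, compute RHS = 18·y³ + 15, and check whether it is a (positive or negative) perfect cube.
Check small values of y:
  y = 0: RHS = 15 is not a perfect cube.
  y = 1: RHS = 33 is not a perfect cube.
  y = -1: RHS = -3 is not a perfect cube.
  y = 2: RHS = 159 is not a perfect cube.
  y = -2: RHS = -129 is not a perfect cube.
  y = 3: RHS = 501 is not a perfect cube.
  y = -3: RHS = -471 is not a perfect cube.
Continuing the search up to |y| = 35 finds no solutions either.
No (x, y) in the scanned range satisfies the equation.

No integer solutions with |y| ≤ 35.


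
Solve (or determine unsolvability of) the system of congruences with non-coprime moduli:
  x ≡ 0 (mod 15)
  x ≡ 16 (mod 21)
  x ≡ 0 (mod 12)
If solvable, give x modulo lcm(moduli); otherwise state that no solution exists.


Moduli 15, 21, 12 are not pairwise coprime, so CRT works modulo lcm(m_i) when all pairwise compatibility conditions hold.
Pairwise compatibility: gcd(m_i, m_j) must divide a_i - a_j for every pair.
Merge one congruence at a time:
  Start: x ≡ 0 (mod 15).
  Combine with x ≡ 16 (mod 21): gcd(15, 21) = 3, and 16 - 0 = 16 is NOT divisible by 3.
    ⇒ system is inconsistent (no integer solution).

No solution (the system is inconsistent).


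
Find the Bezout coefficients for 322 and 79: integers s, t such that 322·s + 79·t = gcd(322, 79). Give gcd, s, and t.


Euclidean algorithm on (322, 79) — divide until remainder is 0:
  322 = 4 · 79 + 6
  79 = 13 · 6 + 1
  6 = 6 · 1 + 0
gcd(322, 79) = 1.
Track Bezout coefficients alongside the remainders: start with r₀ = 322 = a·1 + b·0 (s = 1, t = 0) and r₁ = 79 = a·0 + b·1 (s = 0, t = 1); each new remainder r_{k+1} = r_{k-1} − q_k·r_k inherits s_{k+1} = s_{k-1} − q_k·s_k, t_{k+1} = t_{k-1} − q_k·t_k, so r_k = a·s_k + b·t_k at every step:
  q = 4: r = 6, s = 1 − 4·0 = 1, t = 0 − 4·1 = -4  (check: 322·1 + 79·(-4) = 6)
  q = 13: r = 1, s = 0 − 13·1 = -13, t = 1 − 13·(-4) = 53  (check: 322·(-13) + 79·53 = 1)
The row with r = 1 (the gcd) gives the Bezout coefficients s = -13, t = 53.
Result: 322 · (-13) + 79 · (53) = 1.

gcd(322, 79) = 1; s = -13, t = 53 (check: 322·(-13) + 79·53 = 1).


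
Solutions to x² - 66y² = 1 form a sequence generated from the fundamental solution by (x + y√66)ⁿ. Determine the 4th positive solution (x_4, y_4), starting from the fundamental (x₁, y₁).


Step 1: Find the fundamental solution (x₁, y₁) of x² - 66y² = 1.
  Expand √66 as a continued fraction. a₀ = ⌊√66⌋ = 8; iterate m_{k+1} = d_k·a_k − m_k, d_{k+1} = (66 − m_{k+1}²)/d_k, a_{k+1} = ⌊(a₀ + m_{k+1})/d_{k+1}⌋ (starting m₀ = 0, d₀ = 1), with convergents p_k = a_k·p_{k-1} + p_{k-2}, q_k = a_k·q_{k-1} + q_{k-2} (p₋₁ = 1, q₋₁ = 0):
  k = 0: a₀ = 8; p₀/q₀ = 8/1; p₀² − 66·q₀² = 64 − 66 = -2.
  k = 1: m = 8, d = 2, a = ⌊(8 + 8)/2⌋ = 8; p/q = (8·8 + 1)/(8·1 + 0) = 65/8; p² − 66·q² = 4225 − 4224 = 1.
  The first convergent with p² − 66·q² = 1 gives the fundamental solution (x₁, y₁) = (65, 8).
Step 2: Apply the recurrence (x_{n+1}, y_{n+1}) = (x₁x_n + 66y₁y_n, x₁y_n + y₁x_n) repeatedly.
  From (x_1, y_1) = (65, 8): x_2 = 65·65 + 66·8·8 = 8449; y_2 = 65·8 + 8·65 = 1040.
  From (x_2, y_2) = (8449, 1040): x_3 = 65·8449 + 66·8·1040 = 1098305; y_3 = 65·1040 + 8·8449 = 135192.
  From (x_3, y_3) = (1098305, 135192): x_4 = 65·1098305 + 66·8·135192 = 142771201; y_4 = 65·135192 + 8·1098305 = 17573920.
Step 3: Verify x_4² - 66·y_4² = 20383615834982401 - 20383615834982400 = 1 (should be 1). ✓

(x_1, y_1) = (65, 8); (x_4, y_4) = (142771201, 17573920).


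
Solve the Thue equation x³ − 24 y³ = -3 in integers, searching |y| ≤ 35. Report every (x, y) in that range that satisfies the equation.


The equation is x³ - 24y³ = -3. For fixed y, x³ = 24·y³ − 3, so a solution requires the RHS to be a perfect cube.
Strategy: iterate y from -35 to 35, compute RHS = 24·y³ − 3, and check whether it is a (positive or negative) perfect cube.
Check small values of y:
  y = 0: RHS = -3 is not a perfect cube.
  y = 1: RHS = 21 is not a perfect cube.
  y = -1: RHS = -27 = (-3)³ ⇒ x = -3 works.
  y = 2: RHS = 189 is not a perfect cube.
  y = -2: RHS = -195 is not a perfect cube.
  y = 3: RHS = 645 is not a perfect cube.
  y = -3: RHS = -651 is not a perfect cube.
Continuing the search up to |y| = 35 finds no further solutions beyond those listed.
Collected solutions: (-3, -1).

Solutions (with |y| ≤ 35): (-3, -1).


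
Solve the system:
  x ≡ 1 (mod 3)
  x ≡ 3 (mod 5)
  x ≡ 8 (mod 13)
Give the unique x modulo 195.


Moduli 3, 5, 13 are pairwise coprime; by CRT there is a unique solution modulo M = 3 · 5 · 13 = 195.
Solve pairwise, accumulating the modulus:
  Start with x ≡ 1 (mod 3).
  Combine with x ≡ 3 (mod 5): since gcd(3, 5) = 1, we get a unique residue mod 15.
    Write x = 1 + 3·t and substitute into x ≡ 3 (mod 5): 3·t ≡ 3 − 1 = 2 (mod 5).
    The inverse of 3 mod 5 is 2 (since 3·2 = 6 = 1·5 + 1), so t ≡ 2·2 = 4 ≡ 4 (mod 5).
    Then x = 1 + 3·4 = 13, valid modulo lcm(3, 5) = 15: x ≡ 13 (mod 15).
  Combine with x ≡ 8 (mod 13): since gcd(15, 13) = 1, we get a unique residue mod 195.
    Write x = 13 + 15·t and substitute into x ≡ 8 (mod 13): 15·t ≡ 8 − 13 = -5 (mod 13).
    Reduce coefficients mod 13: 2·t ≡ 8 (mod 13).
    The inverse of 2 mod 13 is 7 (since 2·7 = 14 = 1·13 + 1), so t ≡ 7·8 = 56 ≡ 4 (mod 13).
    Then x = 13 + 15·4 = 73, valid modulo lcm(15, 13) = 195: x ≡ 73 (mod 195).
Verify: 73 mod 3 = 1 ✓, 73 mod 5 = 3 ✓, 73 mod 13 = 8 ✓.

x ≡ 73 (mod 195).
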